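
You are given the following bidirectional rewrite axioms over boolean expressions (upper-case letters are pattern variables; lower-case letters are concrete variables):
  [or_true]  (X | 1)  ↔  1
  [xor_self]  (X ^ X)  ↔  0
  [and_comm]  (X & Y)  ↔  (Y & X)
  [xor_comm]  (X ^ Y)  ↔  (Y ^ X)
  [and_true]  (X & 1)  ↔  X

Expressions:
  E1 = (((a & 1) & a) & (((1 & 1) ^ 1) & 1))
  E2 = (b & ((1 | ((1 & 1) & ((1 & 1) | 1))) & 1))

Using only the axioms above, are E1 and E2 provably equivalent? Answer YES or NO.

All listed rules preserve value, hence provable equivalence implies equal values everywhere; look for a separating assignment.
a=0, b=1 gives E1 ↦ 0, E2 ↦ 1; values differ ⇒ not provably equivalent.

NO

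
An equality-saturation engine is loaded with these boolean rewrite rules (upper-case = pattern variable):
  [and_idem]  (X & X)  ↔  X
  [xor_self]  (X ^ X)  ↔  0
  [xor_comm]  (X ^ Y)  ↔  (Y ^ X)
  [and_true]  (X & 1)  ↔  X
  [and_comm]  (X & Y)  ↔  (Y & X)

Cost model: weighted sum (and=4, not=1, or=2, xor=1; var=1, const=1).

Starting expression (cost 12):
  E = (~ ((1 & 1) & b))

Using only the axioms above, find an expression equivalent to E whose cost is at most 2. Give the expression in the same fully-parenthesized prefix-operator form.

(~ b)   [cost 2]

step 1: and_comm (→) rewrites ((1 & 1) & b) into (b & (1 & 1)), now (~ (b & (1 & 1)))
step 2: and_idem (→) rewrites (1 & 1) into 1, now (~ (b & 1))
step 3: and_true (→) rewrites (b & 1) into b, reaching cost 2 (bound 2)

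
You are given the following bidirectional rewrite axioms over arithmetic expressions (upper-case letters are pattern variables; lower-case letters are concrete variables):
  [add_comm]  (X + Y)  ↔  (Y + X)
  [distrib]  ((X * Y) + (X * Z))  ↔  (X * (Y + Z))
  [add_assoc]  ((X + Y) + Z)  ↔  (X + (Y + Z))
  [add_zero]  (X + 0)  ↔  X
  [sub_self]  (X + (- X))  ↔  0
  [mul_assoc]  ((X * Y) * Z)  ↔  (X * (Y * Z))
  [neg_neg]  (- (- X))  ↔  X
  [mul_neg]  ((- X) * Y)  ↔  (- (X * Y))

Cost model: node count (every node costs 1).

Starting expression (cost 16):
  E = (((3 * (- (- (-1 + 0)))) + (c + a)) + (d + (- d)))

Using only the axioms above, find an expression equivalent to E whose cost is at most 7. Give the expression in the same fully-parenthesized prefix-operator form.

((3 * -1) + (c + a))   [cost 7]

(1) (-1 + 0)  =[add_zero →]=  -1    ⊢ (((3 * (- (- -1))) + (c + a)) + (d + (- d)))
(2) (- (- -1))  =[neg_neg →]=  -1    ⊢ (((3 * -1) + (c + a)) + (d + (- d)))
(3) (d + (- d))  =[sub_self →]=  0    ⊢ (((3 * -1) + (c + a)) + 0)
(4) (((3 * -1) + (c + a)) + 0)  =[add_zero →]=  ((3 * -1) + (c + a))    ⊢ cost 7, within 7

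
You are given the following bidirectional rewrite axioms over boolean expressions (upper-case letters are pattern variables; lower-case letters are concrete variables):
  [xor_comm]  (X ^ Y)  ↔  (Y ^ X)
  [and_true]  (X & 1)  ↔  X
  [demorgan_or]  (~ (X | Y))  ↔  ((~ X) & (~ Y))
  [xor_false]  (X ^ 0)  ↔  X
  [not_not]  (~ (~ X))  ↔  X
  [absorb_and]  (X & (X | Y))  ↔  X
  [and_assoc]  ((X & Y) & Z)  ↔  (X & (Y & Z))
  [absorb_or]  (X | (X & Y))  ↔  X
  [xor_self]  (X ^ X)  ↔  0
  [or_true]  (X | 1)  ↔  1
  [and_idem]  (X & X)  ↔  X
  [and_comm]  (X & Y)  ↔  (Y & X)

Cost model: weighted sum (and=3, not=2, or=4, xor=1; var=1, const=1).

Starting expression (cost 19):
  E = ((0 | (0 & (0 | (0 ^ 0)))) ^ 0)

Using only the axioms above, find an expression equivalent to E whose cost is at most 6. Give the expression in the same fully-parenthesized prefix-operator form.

(0 | 0)   [cost 6]

(1) (0 ^ 0)  =[xor_false →]=  0    ⊢ ((0 | (0 & (0 | 0))) ^ 0)
(2) ((0 | (0 & (0 | 0))) ^ 0)  =[xor_false →]=  (0 | (0 & (0 | 0)))
(3) (0 & (0 | 0))  =[absorb_and →]=  0    ⊢ cost 6, within 6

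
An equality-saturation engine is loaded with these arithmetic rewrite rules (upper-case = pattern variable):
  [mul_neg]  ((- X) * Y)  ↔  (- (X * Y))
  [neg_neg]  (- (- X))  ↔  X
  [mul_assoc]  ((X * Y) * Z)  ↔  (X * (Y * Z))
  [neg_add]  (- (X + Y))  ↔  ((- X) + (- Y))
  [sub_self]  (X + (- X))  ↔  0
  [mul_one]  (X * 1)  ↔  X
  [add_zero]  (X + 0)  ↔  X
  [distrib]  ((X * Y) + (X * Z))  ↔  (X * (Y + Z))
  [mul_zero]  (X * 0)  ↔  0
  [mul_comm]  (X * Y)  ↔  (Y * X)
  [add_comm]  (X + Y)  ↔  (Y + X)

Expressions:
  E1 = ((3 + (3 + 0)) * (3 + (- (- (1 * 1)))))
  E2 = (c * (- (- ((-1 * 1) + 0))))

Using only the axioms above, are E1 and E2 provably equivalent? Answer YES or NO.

The axioms are sound identities: if E1 ↔* E2 then E1 and E2 evaluate identically under any assignment.
Under c=0: E1 evaluates to 24, E2 to 0. Distinct ⇒ no rewrite sequence connects them.

NO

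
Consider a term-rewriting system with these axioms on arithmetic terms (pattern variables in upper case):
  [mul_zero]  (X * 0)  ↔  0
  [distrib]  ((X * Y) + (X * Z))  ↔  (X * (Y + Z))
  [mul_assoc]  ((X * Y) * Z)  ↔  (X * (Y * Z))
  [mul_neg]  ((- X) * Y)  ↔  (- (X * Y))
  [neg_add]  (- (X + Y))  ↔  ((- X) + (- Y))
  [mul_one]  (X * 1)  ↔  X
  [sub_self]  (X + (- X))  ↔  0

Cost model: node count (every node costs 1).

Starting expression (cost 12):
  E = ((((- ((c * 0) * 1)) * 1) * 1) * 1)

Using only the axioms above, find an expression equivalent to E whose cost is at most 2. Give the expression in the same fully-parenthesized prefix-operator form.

(- 0)   [cost 2]

(1) ((c * 0) * 1)  =[mul_one →]=  (c * 0)    ⊢ ((((- (c * 0)) * 1) * 1) * 1)
(2) (((- (c * 0)) * 1) * 1)  =[mul_one →]=  ((- (c * 0)) * 1)    ⊢ (((- (c * 0)) * 1) * 1)
(3) ((- (c * 0)) * 1)  =[mul_neg →]=  (- ((c * 0) * 1))    ⊢ ((- ((c * 0) * 1)) * 1)
(4) ((- ((c * 0) * 1)) * 1)  =[mul_neg →]=  (- (((c * 0) * 1) * 1))
(5) ((c * 0) * 1)  =[mul_one →]=  (c * 0)    ⊢ (- ((c * 0) * 1))
(6) ((c * 0) * 1)  =[mul_one →]=  (c * 0)    ⊢ (- (c * 0))
(7) (c * 0)  =[mul_zero →]=  0    ⊢ cost 2, within 2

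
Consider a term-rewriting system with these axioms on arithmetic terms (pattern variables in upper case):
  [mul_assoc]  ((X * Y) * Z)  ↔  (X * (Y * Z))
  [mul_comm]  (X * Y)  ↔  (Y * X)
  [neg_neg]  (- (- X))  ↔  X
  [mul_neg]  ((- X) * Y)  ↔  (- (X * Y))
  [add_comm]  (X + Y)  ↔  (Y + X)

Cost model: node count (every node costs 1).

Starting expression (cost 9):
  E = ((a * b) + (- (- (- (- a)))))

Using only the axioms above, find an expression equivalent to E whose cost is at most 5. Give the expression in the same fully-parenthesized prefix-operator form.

((a * b) + a)   [cost 5]

(1) (- (- a))  =[neg_neg →]=  a    ⊢ ((a * b) + (- (- a)))
(2) (- (- a))  =[neg_neg →]=  a    ⊢ cost 5, within 5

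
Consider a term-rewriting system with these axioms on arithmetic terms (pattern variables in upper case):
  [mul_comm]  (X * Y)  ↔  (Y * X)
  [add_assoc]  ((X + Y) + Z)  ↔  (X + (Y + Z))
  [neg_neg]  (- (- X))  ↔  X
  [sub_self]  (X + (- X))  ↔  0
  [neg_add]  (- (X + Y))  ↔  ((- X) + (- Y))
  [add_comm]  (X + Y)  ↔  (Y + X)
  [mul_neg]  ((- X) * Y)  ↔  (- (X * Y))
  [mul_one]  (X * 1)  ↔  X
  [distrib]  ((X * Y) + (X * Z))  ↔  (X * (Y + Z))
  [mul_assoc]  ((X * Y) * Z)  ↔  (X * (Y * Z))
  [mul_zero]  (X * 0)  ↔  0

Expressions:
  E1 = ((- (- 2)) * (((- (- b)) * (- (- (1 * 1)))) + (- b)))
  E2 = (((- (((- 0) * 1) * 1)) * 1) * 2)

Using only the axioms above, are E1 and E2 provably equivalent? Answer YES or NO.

YES

step 1: mul_one (→) rewrites (1 * 1) into 1, now ((- (- 2)) * (((- (- b)) * (- (- 1))) + (- b)))
step 2: neg_neg (→) rewrites (- (- 1)) into 1, now ((- (- 2)) * (((- (- b)) * 1) + (- b)))
step 3: neg_neg (→) rewrites (- (- 2)) into 2, now (2 * (((- (- b)) * 1) + (- b)))
step 4: mul_comm (→) rewrites (2 * (((- (- b)) * 1) + (- b))) into ((((- (- b)) * 1) + (- b)) * 2)
step 5: neg_neg (→) rewrites (- (- b)) into b, now (((b * 1) + (- b)) * 2)
step 6: mul_one (→) rewrites (b * 1) into b, now ((b + (- b)) * 2)
step 7: sub_self (→) rewrites (b + (- b)) into 0, now (0 * 2)
step 8: neg_neg (←) rewrites 0 into (- (- 0)), now ((- (- 0)) * 2)
step 9: mul_one (←) rewrites (- (- 0)) into ((- (- 0)) * 1), now (((- (- 0)) * 1) * 2)
step 10: mul_one (←) rewrites 0 into (0 * 1), now (((- (- (0 * 1))) * 1) * 2)
step 11: mul_neg (←) rewrites (- (0 * 1)) into ((- 0) * 1), now (((- ((- 0) * 1)) * 1) * 2)
step 12: mul_one (←) rewrites (- 0) into ((- 0) * 1), which is E2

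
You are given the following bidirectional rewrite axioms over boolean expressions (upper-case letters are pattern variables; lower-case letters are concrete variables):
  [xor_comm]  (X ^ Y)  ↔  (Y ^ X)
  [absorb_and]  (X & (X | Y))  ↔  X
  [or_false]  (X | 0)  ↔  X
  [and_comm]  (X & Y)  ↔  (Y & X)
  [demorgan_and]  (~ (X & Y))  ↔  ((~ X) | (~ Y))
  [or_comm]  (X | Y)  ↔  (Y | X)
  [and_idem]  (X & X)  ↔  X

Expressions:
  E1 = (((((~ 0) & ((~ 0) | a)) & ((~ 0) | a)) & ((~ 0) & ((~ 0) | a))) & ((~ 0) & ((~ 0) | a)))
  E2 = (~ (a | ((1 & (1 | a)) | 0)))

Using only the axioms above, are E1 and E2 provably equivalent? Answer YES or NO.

NO

Every axiom is a valid identity, so a rewrite proof would force E1 and E2 to agree under every assignment.
At a=0: E1 = 1 but E2 = 0; they differ, so no derivation exists.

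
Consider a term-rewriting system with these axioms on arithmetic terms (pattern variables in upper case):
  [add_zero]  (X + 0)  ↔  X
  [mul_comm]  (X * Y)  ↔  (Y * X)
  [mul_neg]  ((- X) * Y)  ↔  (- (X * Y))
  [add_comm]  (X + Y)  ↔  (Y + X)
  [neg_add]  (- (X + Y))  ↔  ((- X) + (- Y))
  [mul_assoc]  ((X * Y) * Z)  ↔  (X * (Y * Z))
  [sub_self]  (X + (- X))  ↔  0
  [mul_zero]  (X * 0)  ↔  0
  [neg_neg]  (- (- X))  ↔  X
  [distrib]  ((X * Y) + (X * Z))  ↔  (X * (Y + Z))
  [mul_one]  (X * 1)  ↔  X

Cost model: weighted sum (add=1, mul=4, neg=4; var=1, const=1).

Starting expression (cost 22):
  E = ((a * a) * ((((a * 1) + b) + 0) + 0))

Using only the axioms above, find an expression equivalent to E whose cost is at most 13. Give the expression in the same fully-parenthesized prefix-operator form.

((a * a) * (a + b))   [cost 13]

step 1: mul_one (→) rewrites (a * 1) into a, now ((a * a) * (((a + b) + 0) + 0))
step 2: add_zero (→) rewrites ((a + b) + 0) into (a + b), now ((a * a) * ((a + b) + 0))
step 3: add_zero (→) rewrites ((a + b) + 0) into (a + b), reaching cost 13 (bound 13)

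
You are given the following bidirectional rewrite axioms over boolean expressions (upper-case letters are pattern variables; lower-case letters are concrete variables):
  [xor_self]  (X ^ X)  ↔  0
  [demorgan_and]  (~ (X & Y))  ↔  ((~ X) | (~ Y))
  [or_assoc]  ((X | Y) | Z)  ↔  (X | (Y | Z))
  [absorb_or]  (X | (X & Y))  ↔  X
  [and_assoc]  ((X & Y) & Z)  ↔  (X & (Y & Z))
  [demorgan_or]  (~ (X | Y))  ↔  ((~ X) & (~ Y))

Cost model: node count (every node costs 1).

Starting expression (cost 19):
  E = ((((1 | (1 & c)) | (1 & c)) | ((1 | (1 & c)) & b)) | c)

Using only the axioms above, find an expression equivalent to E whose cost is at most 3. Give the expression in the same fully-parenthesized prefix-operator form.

(1 | c)   [cost 3]

(1) (1 | (1 & c))  =[absorb_or →]=  1    ⊢ (((1 | (1 & c)) | ((1 | (1 & c)) & b)) | c)
(2) ((1 | (1 & c)) | ((1 | (1 & c)) & b))  =[absorb_or →]=  (1 | (1 & c))    ⊢ ((1 | (1 & c)) | c)
(3) (1 | (1 & c))  =[absorb_or →]=  1    ⊢ cost 3, within 3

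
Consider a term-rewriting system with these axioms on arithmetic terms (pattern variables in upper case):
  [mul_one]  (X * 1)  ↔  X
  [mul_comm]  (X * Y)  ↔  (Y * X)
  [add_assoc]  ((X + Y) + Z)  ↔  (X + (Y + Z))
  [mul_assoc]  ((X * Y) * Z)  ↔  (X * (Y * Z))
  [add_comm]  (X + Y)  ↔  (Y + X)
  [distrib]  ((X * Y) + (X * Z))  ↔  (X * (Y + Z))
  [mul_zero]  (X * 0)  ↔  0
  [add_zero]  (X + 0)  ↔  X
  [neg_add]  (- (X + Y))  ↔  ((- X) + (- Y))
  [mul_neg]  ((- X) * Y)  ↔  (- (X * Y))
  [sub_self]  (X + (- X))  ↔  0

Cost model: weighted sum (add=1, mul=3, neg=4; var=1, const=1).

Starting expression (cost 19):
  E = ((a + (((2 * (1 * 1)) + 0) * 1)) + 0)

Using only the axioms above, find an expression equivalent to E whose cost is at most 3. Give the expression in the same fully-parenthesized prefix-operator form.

(a + 2)   [cost 3]

1. [mul_one →] (((2 * (1 * 1)) + 0) * 1)  →  ((2 * (1 * 1)) + 0);  E = ((a + ((2 * (1 * 1)) + 0)) + 0)
2. [mul_one →] (1 * 1)  →  1;  E = ((a + ((2 * 1) + 0)) + 0)
3. [add_zero →] ((2 * 1) + 0)  →  (2 * 1);  E = ((a + (2 * 1)) + 0)
4. [add_zero →] ((a + (2 * 1)) + 0)  →  (a + (2 * 1))
5. [mul_one →] (2 * 1)  →  2;  cost 3 ≤ 3, done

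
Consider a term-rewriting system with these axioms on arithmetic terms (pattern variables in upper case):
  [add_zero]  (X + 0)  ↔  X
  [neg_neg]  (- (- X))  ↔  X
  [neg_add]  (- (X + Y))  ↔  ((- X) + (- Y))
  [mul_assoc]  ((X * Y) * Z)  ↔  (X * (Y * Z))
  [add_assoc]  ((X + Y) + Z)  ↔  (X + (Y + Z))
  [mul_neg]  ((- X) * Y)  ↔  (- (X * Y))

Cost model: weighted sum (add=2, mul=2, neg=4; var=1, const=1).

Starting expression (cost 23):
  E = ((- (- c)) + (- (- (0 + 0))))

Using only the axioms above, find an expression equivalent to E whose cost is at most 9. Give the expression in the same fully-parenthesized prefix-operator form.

(- (- c))   [cost 9]

1. [add_zero →] (0 + 0)  →  0;  E = ((- (- c)) + (- (- 0)))
2. [neg_neg →] (- (- 0))  →  0;  E = ((- (- c)) + 0)
3. [add_zero →] ((- (- c)) + 0)  →  (- (- c));  cost 9 ≤ 9, done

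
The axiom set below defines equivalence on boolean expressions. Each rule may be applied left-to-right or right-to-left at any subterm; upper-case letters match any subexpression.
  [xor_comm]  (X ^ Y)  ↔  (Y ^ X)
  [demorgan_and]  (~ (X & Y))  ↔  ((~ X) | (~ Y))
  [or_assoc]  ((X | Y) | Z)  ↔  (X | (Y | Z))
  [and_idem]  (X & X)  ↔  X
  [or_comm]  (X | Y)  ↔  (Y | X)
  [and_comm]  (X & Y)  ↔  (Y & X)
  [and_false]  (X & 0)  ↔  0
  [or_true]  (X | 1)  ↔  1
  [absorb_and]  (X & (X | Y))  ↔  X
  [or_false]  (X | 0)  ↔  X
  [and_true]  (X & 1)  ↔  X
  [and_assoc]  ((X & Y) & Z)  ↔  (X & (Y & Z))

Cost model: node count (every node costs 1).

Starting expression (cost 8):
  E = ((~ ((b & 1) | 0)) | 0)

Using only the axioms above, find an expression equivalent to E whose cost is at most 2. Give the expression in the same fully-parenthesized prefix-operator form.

(~ b)   [cost 2]

1. [and_true →] (b & 1)  →  b;  E = ((~ (b | 0)) | 0)
2. [or_false →] (b | 0)  →  b;  E = ((~ b) | 0)
3. [or_false →] ((~ b) | 0)  →  (~ b);  cost 2 ≤ 2, done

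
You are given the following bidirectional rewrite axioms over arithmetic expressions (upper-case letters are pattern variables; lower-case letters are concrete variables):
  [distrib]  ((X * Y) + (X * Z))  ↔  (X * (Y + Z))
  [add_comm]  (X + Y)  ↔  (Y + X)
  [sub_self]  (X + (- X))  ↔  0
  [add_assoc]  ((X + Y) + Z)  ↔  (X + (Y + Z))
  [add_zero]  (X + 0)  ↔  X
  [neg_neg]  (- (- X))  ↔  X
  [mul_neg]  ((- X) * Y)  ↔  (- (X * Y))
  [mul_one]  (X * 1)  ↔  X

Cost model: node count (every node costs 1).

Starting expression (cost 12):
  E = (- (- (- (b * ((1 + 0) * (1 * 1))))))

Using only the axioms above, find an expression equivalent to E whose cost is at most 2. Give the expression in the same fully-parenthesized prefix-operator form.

(- b)   [cost 2]

(1) (- (- (b * ((1 + 0) * (1 * 1)))))  =[neg_neg →]=  (b * ((1 + 0) * (1 * 1)))    ⊢ (- (b * ((1 + 0) * (1 * 1))))
(2) (1 + 0)  =[add_zero →]=  1    ⊢ (- (b * (1 * (1 * 1))))
(3) (1 * 1)  =[mul_one →]=  1    ⊢ (- (b * (1 * 1)))
(4) (1 * 1)  =[mul_one →]=  1    ⊢ (- (b * 1))
(5) (b * 1)  =[mul_one →]=  b    ⊢ cost 2, within 2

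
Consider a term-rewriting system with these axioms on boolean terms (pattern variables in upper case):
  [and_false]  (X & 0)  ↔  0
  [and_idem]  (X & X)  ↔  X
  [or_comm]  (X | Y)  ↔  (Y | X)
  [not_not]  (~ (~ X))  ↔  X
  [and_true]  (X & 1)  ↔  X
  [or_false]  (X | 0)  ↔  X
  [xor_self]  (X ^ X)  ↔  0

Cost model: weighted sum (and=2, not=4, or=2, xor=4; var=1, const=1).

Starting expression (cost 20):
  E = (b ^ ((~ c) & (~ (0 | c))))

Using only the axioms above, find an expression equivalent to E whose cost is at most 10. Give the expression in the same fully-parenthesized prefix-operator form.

(b ^ (~ c))   [cost 10]

(1) (0 | c)  =[or_comm →]=  (c | 0)    ⊢ (b ^ ((~ c) & (~ (c | 0))))
(2) (c | 0)  =[or_false →]=  c    ⊢ (b ^ ((~ c) & (~ c)))
(3) ((~ c) & (~ c))  =[and_idem →]=  (~ c)    ⊢ cost 10, within 10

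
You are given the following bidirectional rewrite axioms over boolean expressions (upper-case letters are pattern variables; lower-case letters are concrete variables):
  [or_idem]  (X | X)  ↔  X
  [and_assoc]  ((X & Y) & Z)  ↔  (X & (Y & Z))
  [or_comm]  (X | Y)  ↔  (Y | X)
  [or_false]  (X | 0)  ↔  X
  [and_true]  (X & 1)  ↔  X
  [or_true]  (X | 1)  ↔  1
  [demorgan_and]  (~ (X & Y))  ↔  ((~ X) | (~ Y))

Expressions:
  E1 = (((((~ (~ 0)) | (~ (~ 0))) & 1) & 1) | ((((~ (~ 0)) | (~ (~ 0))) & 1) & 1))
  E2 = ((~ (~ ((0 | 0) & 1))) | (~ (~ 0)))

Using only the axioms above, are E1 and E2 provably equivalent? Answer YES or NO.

YES

(1) (((((~ (~ 0)) | (~ (~ 0))) & 1) & 1) | ((((~ (~ 0)) | (~ (~ 0))) & 1) & 1))  =[or_idem →]=  ((((~ (~ 0)) | (~ (~ 0))) & 1) & 1)
(2) ((~ (~ 0)) | (~ (~ 0)))  =[or_idem →]=  (~ (~ 0))    ⊢ (((~ (~ 0)) & 1) & 1)
(3) ((~ (~ 0)) & 1)  =[and_true →]=  (~ (~ 0))    ⊢ ((~ (~ 0)) & 1)
(4) ((~ (~ 0)) & 1)  =[and_true →]=  (~ (~ 0))
(5) (~ (~ 0))  =[or_idem ←]=  ((~ (~ 0)) | (~ (~ 0)))
(6) 0  =[and_true ←]=  (0 & 1)    ⊢ ((~ (~ (0 & 1))) | (~ (~ 0)))
(7) 0  =[or_idem ←]=  (0 | 0)    ⊢ E2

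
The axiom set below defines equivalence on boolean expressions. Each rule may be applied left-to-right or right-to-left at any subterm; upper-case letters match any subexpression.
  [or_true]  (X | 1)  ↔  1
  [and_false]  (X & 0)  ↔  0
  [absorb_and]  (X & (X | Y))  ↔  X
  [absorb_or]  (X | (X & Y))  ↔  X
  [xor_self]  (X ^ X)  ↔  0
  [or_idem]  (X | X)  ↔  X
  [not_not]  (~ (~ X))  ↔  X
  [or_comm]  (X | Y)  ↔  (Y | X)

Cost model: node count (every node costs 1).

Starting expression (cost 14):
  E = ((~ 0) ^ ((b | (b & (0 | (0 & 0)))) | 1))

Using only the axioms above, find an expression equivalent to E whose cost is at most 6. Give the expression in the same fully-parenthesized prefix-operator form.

((~ 0) ^ (1 | b))   [cost 6]

1. [or_comm →] ((b | (b & (0 | (0 & 0)))) | 1)  →  (1 | (b | (b & (0 | (0 & 0)))));  E = ((~ 0) ^ (1 | (b | (b & (0 | (0 & 0))))))
2. [absorb_or →] (0 | (0 & 0))  →  0;  E = ((~ 0) ^ (1 | (b | (b & 0))))
3. [absorb_or →] (b | (b & 0))  →  b;  cost 6 ≤ 6, done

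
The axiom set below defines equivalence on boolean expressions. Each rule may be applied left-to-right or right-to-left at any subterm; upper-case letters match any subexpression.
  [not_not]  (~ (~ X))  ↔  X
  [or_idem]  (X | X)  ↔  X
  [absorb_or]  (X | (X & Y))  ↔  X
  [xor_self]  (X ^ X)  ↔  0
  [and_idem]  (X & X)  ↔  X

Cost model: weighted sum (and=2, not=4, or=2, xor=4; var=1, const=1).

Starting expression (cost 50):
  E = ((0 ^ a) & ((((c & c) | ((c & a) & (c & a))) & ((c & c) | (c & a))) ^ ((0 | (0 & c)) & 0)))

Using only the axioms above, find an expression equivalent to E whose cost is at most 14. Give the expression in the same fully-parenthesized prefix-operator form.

((0 ^ a) & (c ^ 0))   [cost 14]

1. [and_idem →] ((c & a) & (c & a))  →  (c & a);  E = ((0 ^ a) & ((((c & c) | (c & a)) & ((c & c) | (c & a))) ^ ((0 | (0 & c)) & 0)))
2. [and_idem →] (((c & c) | (c & a)) & ((c & c) | (c & a)))  →  ((c & c) | (c & a));  E = ((0 ^ a) & (((c & c) | (c & a)) ^ ((0 | (0 & c)) & 0)))
3. [absorb_or →] (0 | (0 & c))  →  0;  E = ((0 ^ a) & (((c & c) | (c & a)) ^ (0 & 0)))
4. [and_idem →] (c & c)  →  c;  E = ((0 ^ a) & ((c | (c & a)) ^ (0 & 0)))
5. [absorb_or →] (c | (c & a))  →  c;  E = ((0 ^ a) & (c ^ (0 & 0)))
6. [and_idem →] (0 & 0)  →  0;  cost 14 ≤ 14, done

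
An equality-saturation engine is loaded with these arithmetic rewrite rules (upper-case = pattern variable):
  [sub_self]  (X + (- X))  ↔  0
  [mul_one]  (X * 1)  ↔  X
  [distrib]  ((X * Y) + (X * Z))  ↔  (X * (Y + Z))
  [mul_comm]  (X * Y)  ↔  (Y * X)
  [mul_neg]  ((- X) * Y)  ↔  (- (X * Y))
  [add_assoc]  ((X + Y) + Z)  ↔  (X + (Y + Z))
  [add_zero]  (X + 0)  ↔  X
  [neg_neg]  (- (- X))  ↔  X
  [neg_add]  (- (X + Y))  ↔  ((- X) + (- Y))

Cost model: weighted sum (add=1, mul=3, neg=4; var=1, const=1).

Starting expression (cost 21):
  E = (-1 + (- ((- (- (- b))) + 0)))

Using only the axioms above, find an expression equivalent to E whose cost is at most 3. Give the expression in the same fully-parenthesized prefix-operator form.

(-1 + b)   [cost 3]

step 1: add_zero (→) rewrites ((- (- (- b))) + 0) into (- (- (- b))), now (-1 + (- (- (- (- b)))))
step 2: neg_neg (→) rewrites (- (- b)) into b, now (-1 + (- (- b)))
step 3: neg_neg (→) rewrites (- (- b)) into b, reaching cost 3 (bound 3)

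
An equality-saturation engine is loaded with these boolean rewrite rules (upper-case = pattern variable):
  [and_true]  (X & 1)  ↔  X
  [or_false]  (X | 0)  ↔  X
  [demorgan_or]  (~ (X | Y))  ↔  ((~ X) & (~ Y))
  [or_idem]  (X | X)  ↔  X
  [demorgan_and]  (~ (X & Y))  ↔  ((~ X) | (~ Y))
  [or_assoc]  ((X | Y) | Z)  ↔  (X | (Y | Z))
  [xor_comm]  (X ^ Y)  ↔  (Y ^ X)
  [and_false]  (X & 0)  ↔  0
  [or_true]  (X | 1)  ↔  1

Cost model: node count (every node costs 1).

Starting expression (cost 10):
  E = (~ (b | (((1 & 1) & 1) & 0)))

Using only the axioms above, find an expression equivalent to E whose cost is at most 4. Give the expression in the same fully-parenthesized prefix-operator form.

(~ (b | 0))   [cost 4]

(1) ((1 & 1) & 1)  =[and_true →]=  (1 & 1)    ⊢ (~ (b | ((1 & 1) & 0)))
(2) (1 & 1)  =[and_true →]=  1    ⊢ (~ (b | (1 & 0)))
(3) (1 & 0)  =[and_false →]=  0    ⊢ cost 4, within 4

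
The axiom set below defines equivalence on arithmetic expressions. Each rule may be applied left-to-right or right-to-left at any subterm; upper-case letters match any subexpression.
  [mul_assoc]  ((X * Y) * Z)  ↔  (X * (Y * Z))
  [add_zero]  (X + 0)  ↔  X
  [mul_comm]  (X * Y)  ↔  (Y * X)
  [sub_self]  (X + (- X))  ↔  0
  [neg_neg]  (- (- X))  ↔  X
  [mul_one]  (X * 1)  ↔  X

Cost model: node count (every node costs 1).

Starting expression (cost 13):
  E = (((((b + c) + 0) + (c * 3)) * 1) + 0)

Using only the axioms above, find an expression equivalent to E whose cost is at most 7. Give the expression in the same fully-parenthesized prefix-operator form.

1. [add_zero →] ((b + c) + 0)  →  (b + c);  E = ((((b + c) + (c * 3)) * 1) + 0)
2. [mul_one →] (((b + c) + (c * 3)) * 1)  →  ((b + c) + (c * 3));  E = (((b + c) + (c * 3)) + 0)
3. [add_zero →] (((b + c) + (c * 3)) + 0)  →  ((b + c) + (c * 3));  cost 7 ≤ 7, done

((b + c) + (c * 3))   [cost 7]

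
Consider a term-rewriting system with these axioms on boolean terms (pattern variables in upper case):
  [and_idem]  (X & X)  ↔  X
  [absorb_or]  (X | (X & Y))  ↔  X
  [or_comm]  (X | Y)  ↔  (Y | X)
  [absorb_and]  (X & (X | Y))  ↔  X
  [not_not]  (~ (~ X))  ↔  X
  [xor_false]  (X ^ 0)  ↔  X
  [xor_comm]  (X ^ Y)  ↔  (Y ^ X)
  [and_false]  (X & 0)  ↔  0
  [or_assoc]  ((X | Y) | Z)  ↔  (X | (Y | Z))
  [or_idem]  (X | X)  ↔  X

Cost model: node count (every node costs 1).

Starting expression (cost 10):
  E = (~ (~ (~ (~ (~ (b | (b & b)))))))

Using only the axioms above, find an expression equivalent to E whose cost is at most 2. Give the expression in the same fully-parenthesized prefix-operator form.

(~ b)   [cost 2]

step 1: absorb_or (→) rewrites (b | (b & b)) into b, now (~ (~ (~ (~ (~ b)))))
step 2: not_not (→) rewrites (~ (~ (~ b))) into (~ b), now (~ (~ (~ b)))
step 3: not_not (→) rewrites (~ (~ b)) into b, reaching cost 2 (bound 2)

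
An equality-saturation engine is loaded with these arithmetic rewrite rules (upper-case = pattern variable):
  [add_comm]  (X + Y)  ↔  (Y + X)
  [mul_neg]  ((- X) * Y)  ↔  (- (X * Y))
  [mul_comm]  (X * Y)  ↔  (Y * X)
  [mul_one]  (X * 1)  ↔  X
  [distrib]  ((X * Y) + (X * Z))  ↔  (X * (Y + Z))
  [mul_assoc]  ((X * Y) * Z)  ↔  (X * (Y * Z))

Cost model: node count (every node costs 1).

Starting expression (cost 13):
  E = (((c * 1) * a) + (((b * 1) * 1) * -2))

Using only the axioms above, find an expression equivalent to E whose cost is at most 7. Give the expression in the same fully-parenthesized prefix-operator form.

((c * a) + (b * -2))   [cost 7]

(1) (b * 1)  =[mul_one →]=  b    ⊢ (((c * 1) * a) + ((b * 1) * -2))
(2) (c * 1)  =[mul_one →]=  c    ⊢ ((c * a) + ((b * 1) * -2))
(3) (b * 1)  =[mul_one →]=  b    ⊢ cost 7, within 7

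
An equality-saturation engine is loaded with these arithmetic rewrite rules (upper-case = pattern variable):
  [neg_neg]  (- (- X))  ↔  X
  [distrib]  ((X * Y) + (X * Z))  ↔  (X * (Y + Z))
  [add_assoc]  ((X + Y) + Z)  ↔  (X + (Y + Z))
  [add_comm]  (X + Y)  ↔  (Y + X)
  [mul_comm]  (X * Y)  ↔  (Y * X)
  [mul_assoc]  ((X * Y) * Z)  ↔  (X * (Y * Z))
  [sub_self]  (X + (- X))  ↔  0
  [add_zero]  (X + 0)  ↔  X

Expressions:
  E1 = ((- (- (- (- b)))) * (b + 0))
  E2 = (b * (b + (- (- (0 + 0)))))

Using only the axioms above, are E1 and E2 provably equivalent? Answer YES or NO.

(1) (b + 0)  =[add_zero →]=  b    ⊢ ((- (- (- (- b)))) * b)
(2) (- (- b))  =[neg_neg →]=  b    ⊢ ((- (- b)) * b)
(3) (- (- b))  =[neg_neg →]=  b    ⊢ (b * b)
(4) b  =[add_zero ←]=  (b + 0)    ⊢ (b * (b + 0))
(5) 0  =[add_zero ←]=  (0 + 0)    ⊢ (b * (b + (0 + 0)))
(6) (0 + 0)  =[neg_neg ←]=  (- (- (0 + 0)))    ⊢ E2

YES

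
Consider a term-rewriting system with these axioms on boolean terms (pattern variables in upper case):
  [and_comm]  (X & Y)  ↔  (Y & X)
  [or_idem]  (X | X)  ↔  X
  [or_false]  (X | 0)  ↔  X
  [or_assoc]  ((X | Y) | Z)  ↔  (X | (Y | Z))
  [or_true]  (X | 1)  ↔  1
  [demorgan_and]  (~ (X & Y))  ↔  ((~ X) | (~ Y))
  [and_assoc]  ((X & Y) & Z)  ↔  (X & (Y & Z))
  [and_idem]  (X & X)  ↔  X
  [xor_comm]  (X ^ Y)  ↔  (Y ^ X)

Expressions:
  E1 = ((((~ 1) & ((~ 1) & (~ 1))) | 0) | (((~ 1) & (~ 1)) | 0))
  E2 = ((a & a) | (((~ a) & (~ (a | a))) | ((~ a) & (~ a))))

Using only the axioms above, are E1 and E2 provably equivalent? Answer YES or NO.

NO

The axioms are sound identities: if E1 ↔* E2 then E1 and E2 evaluate identically under any assignment.
Under a=0: E1 evaluates to 0, E2 to 1. Distinct ⇒ no rewrite sequence connects them.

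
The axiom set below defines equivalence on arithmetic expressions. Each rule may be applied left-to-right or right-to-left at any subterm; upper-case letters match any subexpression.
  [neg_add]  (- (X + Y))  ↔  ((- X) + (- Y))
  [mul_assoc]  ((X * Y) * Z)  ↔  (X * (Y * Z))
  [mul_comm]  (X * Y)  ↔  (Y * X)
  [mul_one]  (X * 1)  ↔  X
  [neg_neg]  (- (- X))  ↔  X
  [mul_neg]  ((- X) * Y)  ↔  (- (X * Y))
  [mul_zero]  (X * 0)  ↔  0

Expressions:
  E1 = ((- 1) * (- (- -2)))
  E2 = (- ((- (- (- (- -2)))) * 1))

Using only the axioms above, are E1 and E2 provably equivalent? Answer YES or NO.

(1) (- (- -2))  =[neg_neg →]=  -2    ⊢ ((- 1) * -2)
(2) ((- 1) * -2)  =[mul_neg →]=  (- (1 * -2))
(3) (1 * -2)  =[mul_comm →]=  (-2 * 1)    ⊢ (- (-2 * 1))
(4) (-2 * 1)  =[mul_one →]=  -2    ⊢ (- -2)
(5) -2  =[neg_neg ←]=  (- (- -2))    ⊢ (- (- (- -2)))
(6) (- -2)  =[neg_neg ←]=  (- (- (- -2)))    ⊢ (- (- (- (- (- -2)))))
(7) (- (- (- (- -2))))  =[mul_one ←]=  ((- (- (- (- -2)))) * 1)    ⊢ E2

YES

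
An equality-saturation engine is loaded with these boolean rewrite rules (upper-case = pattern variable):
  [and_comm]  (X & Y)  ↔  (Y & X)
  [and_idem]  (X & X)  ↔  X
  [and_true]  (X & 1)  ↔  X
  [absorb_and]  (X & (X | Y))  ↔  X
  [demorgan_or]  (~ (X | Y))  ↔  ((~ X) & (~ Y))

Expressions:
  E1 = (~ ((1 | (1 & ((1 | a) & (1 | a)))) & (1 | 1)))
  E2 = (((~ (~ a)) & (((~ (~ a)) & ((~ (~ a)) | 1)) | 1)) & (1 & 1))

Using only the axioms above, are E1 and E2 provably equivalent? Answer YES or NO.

NO

All listed rules preserve value, hence provable equivalence implies equal values everywhere; look for a separating assignment.
a=1 gives E1 ↦ 0, E2 ↦ 1; values differ ⇒ not provably equivalent.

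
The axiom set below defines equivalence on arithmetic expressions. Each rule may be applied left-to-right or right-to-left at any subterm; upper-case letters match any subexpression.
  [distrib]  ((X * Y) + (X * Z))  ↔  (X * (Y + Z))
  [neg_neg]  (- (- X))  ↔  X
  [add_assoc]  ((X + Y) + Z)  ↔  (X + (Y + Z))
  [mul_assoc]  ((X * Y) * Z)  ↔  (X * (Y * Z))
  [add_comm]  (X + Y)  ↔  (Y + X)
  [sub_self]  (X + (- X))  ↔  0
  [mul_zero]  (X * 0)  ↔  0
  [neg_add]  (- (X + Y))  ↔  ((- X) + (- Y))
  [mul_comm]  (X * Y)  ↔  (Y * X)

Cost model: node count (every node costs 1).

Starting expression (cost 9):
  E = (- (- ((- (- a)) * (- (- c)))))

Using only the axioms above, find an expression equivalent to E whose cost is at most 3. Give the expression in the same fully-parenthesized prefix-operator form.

1. [neg_neg →] (- (- c))  →  c;  E = (- (- ((- (- a)) * c)))
2. [neg_neg →] (- (- ((- (- a)) * c)))  →  ((- (- a)) * c)
3. [neg_neg →] (- (- a))  →  a;  cost 3 ≤ 3, done

(a * c)   [cost 3]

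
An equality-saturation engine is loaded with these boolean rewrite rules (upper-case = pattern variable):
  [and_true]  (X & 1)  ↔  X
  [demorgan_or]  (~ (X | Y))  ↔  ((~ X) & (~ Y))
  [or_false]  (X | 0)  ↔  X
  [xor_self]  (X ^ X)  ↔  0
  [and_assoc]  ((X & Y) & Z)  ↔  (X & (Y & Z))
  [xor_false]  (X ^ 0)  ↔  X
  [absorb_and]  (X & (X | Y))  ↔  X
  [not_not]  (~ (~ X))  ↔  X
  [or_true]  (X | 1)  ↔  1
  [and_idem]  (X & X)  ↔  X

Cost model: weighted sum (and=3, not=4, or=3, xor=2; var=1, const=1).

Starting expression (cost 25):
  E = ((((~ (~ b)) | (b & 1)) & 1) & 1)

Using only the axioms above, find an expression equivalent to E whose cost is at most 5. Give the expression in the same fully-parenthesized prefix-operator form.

(b | b)   [cost 5]

step 1: and_true (→) rewrites ((((~ (~ b)) | (b & 1)) & 1) & 1) into (((~ (~ b)) | (b & 1)) & 1)
step 2: and_true (→) rewrites (b & 1) into b, now (((~ (~ b)) | b) & 1)
step 3: and_true (→) rewrites (((~ (~ b)) | b) & 1) into ((~ (~ b)) | b)
step 4: not_not (→) rewrites (~ (~ b)) into b, reaching cost 5 (bound 5)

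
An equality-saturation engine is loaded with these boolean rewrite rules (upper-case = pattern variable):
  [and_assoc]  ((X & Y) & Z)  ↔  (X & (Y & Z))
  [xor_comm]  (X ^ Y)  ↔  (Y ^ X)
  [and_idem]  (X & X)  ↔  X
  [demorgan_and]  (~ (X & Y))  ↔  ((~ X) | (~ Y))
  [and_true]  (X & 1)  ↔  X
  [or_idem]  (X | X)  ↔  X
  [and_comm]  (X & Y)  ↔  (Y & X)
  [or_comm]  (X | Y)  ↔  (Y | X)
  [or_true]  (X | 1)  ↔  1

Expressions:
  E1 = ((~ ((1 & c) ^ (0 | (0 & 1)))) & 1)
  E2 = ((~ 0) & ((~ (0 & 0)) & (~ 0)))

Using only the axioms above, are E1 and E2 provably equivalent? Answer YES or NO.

NO

All listed rules preserve value, hence provable equivalence implies equal values everywhere; look for a separating assignment.
c=1 gives E1 ↦ 0, E2 ↦ 1; values differ ⇒ not provably equivalent.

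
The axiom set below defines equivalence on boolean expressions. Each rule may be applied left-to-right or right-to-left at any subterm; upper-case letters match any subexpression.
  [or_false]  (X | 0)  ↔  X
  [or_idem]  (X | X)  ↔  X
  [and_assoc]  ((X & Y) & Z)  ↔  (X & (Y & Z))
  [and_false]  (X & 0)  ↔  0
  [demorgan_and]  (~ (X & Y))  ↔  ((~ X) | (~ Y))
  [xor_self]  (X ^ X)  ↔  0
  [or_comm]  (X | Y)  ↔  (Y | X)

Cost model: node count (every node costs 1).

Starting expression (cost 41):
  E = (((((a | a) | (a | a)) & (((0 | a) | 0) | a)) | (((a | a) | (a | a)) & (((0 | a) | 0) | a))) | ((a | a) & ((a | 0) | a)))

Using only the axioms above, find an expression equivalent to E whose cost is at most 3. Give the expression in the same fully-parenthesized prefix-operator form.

(1) ((((a | a) | (a | a)) & (((0 | a) | 0) | a)) | (((a | a) | (a | a)) & (((0 | a) | 0) | a)))  =[or_idem →]=  (((a | a) | (a | a)) & (((0 | a) | 0) | a))    ⊢ ((((a | a) | (a | a)) & (((0 | a) | 0) | a)) | ((a | a) & ((a | 0) | a)))
(2) (0 | a)  =[or_comm →]=  (a | 0)    ⊢ ((((a | a) | (a | a)) & (((a | 0) | 0) | a)) | ((a | a) & ((a | 0) | a)))
(3) ((a | a) | (a | a))  =[or_idem →]=  (a | a)    ⊢ (((a | a) & (((a | 0) | 0) | a)) | ((a | a) & ((a | 0) | a)))
(4) ((a | 0) | 0)  =[or_false →]=  (a | 0)    ⊢ (((a | a) & ((a | 0) | a)) | ((a | a) & ((a | 0) | a)))
(5) (((a | a) & ((a | 0) | a)) | ((a | a) & ((a | 0) | a)))  =[or_idem →]=  ((a | a) & ((a | 0) | a))
(6) (a | a)  =[or_idem →]=  a    ⊢ (a & ((a | 0) | a))
(7) (a | 0)  =[or_false →]=  a    ⊢ (a & (a | a))
(8) (a | a)  =[or_idem →]=  a    ⊢ cost 3, within 3

(a & a)   [cost 3]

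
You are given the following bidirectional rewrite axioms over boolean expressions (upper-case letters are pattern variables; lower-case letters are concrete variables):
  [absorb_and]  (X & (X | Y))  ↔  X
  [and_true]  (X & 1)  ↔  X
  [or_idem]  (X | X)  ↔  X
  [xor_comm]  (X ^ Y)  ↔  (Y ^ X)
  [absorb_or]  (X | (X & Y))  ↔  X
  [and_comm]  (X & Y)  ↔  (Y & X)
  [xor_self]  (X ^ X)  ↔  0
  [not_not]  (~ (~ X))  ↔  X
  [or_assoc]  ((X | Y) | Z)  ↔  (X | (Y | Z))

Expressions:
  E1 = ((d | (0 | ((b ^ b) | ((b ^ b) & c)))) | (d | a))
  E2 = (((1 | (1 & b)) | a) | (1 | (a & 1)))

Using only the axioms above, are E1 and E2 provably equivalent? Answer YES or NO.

All listed rules preserve value, hence provable equivalence implies equal values everywhere; look for a separating assignment.
a=0, b=0, c=0, d=0 gives E1 ↦ 0, E2 ↦ 1; values differ ⇒ not provably equivalent.

NO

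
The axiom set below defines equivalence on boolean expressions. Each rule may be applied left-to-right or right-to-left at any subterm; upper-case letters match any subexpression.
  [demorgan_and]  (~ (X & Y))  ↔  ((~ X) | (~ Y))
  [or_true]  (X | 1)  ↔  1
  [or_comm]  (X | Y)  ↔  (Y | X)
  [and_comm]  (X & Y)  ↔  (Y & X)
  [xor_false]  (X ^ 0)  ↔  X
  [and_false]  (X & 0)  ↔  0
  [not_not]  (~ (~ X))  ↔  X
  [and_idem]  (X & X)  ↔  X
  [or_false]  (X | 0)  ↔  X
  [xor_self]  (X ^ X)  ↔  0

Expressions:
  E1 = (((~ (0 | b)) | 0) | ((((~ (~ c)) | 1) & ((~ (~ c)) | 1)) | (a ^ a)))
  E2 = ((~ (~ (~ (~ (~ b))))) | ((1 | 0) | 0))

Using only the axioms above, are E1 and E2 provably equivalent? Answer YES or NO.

(1) (((~ (~ c)) | 1) & ((~ (~ c)) | 1))  =[and_idem →]=  ((~ (~ c)) | 1)    ⊢ (((~ (0 | b)) | 0) | (((~ (~ c)) | 1) | (a ^ a)))
(2) (~ (~ c))  =[not_not →]=  c    ⊢ (((~ (0 | b)) | 0) | ((c | 1) | (a ^ a)))
(3) (0 | b)  =[or_comm →]=  (b | 0)    ⊢ (((~ (b | 0)) | 0) | ((c | 1) | (a ^ a)))
(4) ((~ (b | 0)) | 0)  =[or_false →]=  (~ (b | 0))    ⊢ ((~ (b | 0)) | ((c | 1) | (a ^ a)))
(5) (b | 0)  =[or_false →]=  b    ⊢ ((~ b) | ((c | 1) | (a ^ a)))
(6) (c | 1)  =[or_true →]=  1    ⊢ ((~ b) | (1 | (a ^ a)))
(7) (a ^ a)  =[xor_self →]=  0    ⊢ ((~ b) | (1 | 0))
(8) 1  =[or_false ←]=  (1 | 0)    ⊢ ((~ b) | ((1 | 0) | 0))
(9) (~ b)  =[not_not ←]=  (~ (~ (~ b)))    ⊢ ((~ (~ (~ b))) | ((1 | 0) | 0))
(10) (~ b)  =[not_not ←]=  (~ (~ (~ b)))    ⊢ E2

YES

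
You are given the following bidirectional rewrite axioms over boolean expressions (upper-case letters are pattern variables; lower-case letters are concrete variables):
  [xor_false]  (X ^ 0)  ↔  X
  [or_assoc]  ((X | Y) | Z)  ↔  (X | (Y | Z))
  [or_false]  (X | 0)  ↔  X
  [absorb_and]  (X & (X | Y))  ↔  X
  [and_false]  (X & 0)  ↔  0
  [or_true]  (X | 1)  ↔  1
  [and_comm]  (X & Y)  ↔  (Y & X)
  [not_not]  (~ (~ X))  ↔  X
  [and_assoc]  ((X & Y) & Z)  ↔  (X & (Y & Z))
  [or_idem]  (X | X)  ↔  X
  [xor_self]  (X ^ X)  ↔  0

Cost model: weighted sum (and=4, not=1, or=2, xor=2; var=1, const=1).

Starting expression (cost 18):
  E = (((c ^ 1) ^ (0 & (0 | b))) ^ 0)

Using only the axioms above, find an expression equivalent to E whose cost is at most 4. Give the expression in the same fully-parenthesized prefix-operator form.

(1) (0 & (0 | b))  =[absorb_and →]=  0    ⊢ (((c ^ 1) ^ 0) ^ 0)
(2) (((c ^ 1) ^ 0) ^ 0)  =[xor_false →]=  ((c ^ 1) ^ 0)
(3) ((c ^ 1) ^ 0)  =[xor_false →]=  (c ^ 1)    ⊢ cost 4, within 4

(c ^ 1)   [cost 4]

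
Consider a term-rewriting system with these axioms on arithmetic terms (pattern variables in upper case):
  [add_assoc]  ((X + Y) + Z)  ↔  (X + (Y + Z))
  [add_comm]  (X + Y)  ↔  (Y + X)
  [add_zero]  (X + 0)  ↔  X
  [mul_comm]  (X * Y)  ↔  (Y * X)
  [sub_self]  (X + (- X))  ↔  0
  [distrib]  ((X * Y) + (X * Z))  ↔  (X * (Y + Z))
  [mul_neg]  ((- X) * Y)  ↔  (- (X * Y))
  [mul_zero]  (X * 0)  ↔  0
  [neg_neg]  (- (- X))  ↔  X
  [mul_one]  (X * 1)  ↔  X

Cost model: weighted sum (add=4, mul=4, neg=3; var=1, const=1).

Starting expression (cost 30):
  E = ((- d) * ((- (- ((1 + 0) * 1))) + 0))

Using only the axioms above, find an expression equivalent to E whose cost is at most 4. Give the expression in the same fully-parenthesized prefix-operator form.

(- d)   [cost 4]

(1) ((- (- ((1 + 0) * 1))) + 0)  =[add_zero →]=  (- (- ((1 + 0) * 1)))    ⊢ ((- d) * (- (- ((1 + 0) * 1))))
(2) (- (- ((1 + 0) * 1)))  =[neg_neg →]=  ((1 + 0) * 1)    ⊢ ((- d) * ((1 + 0) * 1))
(3) (1 + 0)  =[add_zero →]=  1    ⊢ ((- d) * (1 * 1))
(4) (1 * 1)  =[mul_one →]=  1    ⊢ ((- d) * 1)
(5) ((- d) * 1)  =[mul_one →]=  (- d)    ⊢ cost 4, within 4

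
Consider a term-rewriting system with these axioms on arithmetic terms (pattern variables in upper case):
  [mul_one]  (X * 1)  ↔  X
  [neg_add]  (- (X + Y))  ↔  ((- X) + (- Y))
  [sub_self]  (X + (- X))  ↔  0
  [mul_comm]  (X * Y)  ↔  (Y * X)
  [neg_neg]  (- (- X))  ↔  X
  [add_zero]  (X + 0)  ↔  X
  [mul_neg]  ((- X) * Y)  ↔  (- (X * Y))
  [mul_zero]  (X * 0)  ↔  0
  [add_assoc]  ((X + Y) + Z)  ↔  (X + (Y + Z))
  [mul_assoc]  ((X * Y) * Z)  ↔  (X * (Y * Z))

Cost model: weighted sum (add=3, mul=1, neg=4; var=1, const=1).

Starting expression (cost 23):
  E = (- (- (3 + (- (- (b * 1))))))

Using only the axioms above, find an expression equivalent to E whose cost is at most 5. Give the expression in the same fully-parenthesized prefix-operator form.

step 1: mul_one (→) rewrites (b * 1) into b, now (- (- (3 + (- (- b)))))
step 2: neg_neg (→) rewrites (- (- b)) into b, now (- (- (3 + b)))
step 3: neg_neg (→) rewrites (- (- (3 + b))) into (3 + b), reaching cost 5 (bound 5)

(3 + b)   [cost 5]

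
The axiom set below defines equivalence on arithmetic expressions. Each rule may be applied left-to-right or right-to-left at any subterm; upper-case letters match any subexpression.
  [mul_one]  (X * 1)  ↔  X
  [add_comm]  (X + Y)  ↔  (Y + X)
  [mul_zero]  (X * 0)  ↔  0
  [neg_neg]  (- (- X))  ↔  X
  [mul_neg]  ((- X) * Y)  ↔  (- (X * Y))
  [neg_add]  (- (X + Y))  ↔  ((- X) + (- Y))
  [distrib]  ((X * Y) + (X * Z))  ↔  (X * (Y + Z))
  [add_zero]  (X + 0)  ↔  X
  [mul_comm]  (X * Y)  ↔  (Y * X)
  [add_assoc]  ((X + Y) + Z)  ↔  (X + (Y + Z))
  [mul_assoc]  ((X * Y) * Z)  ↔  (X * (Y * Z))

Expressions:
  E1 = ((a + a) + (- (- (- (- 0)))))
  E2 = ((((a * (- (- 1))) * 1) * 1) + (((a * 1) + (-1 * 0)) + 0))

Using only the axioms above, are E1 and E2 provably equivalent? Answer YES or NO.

(1) (- (- (- (- 0))))  =[neg_neg →]=  (- (- 0))    ⊢ ((a + a) + (- (- 0)))
(2) (- (- 0))  =[neg_neg →]=  0    ⊢ ((a + a) + 0)
(3) ((a + a) + 0)  =[add_zero →]=  (a + a)
(4) a  =[mul_one ←]=  (a * 1)    ⊢ ((a * 1) + a)
(5) a  =[add_zero ←]=  (a + 0)    ⊢ ((a * 1) + (a + 0))
(6) (a + 0)  =[add_zero ←]=  ((a + 0) + 0)    ⊢ ((a * 1) + ((a + 0) + 0))
(7) 1  =[neg_neg ←]=  (- (- 1))    ⊢ ((a * (- (- 1))) + ((a + 0) + 0))
(8) 0  =[mul_zero ←]=  (-1 * 0)    ⊢ ((a * (- (- 1))) + ((a + (-1 * 0)) + 0))
(9) a  =[mul_one ←]=  (a * 1)    ⊢ ((a * (- (- 1))) + (((a * 1) + (-1 * 0)) + 0))
(10) (a * (- (- 1)))  =[mul_one ←]=  ((a * (- (- 1))) * 1)    ⊢ (((a * (- (- 1))) * 1) + (((a * 1) + (-1 * 0)) + 0))
(11) ((a * (- (- 1))) * 1)  =[mul_one ←]=  (((a * (- (- 1))) * 1) * 1)    ⊢ E2

YES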